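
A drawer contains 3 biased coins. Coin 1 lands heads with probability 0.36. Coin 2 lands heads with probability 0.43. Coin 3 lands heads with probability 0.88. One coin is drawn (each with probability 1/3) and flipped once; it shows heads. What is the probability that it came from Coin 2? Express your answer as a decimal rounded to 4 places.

Posterior probability ≈ 0.2575

P(heads|C1) = 0.36; P(heads|C2) = 0.43; P(heads|C3) = 0.88.
Prior × likelihood for each source: 0.333333·0.36=0.1200, 0.333333·0.43=0.1433, 0.333333·0.88=0.2933. Summing gives P(heads) = 0.55667.
P(Coin 2 | heads) = 0.1433 / 0.55667 = 0.2575.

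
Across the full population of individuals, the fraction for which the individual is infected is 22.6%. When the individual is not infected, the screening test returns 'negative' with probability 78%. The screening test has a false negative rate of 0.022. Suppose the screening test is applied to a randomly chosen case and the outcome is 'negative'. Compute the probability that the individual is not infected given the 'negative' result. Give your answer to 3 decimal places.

P(¬H | E) ≈ 0.992

Let H be the event that the individual is infected. P(H) = 0.226, so P(¬H) = 0.774. With E the 'negative' result, P(E|H) = 0.022 and P(E|¬H) = 0.78.
P(E) = 0.022·0.226 + 0.78·0.774 = 0.0049720 + 0.60372 = 0.60869.
By Bayes' theorem, P(H|E) = 0.0049720 / 0.60869 = 0.008. Hence P(¬H|E) = 1 − 0.008 = 0.992.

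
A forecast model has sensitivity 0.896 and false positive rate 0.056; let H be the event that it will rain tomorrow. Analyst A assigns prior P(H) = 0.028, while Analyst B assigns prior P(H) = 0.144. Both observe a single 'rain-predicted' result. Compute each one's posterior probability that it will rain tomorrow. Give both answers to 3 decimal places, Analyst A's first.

Analyst A: 0.315; Analyst B: 0.729

P('+'|H) = 0.896, P('+'|¬H) = 0.056.
Analyst A: numerator 0.896·0.028 = 0.025088; evidence = 0.025088+0.056·0.972 = 0.079520; posterior = 0.315.
Analyst B: numerator 0.896·0.144 = 0.12902; evidence = 0.12902+0.056·0.856 = 0.17696; posterior = 0.729.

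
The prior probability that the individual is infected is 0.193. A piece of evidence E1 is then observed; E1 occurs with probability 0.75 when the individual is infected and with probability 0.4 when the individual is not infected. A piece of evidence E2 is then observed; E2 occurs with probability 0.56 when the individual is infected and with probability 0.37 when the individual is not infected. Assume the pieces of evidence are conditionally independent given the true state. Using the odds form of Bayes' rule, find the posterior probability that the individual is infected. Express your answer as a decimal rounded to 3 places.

Posterior probability ≈ 0.404

Prior odds = 0.193/(1−0.193) = 0.23916. In log-odds, ln(0.23916) = -1.4306.
Add log likelihood ratios: ln(1.8750) + ln(1.5135) = 1.0430.
Posterior log-odds = -0.38759, so posterior odds = exp(-0.38759) = 0.67869. Converting, P(H|E) = 0.67869/1.6787 = 0.404.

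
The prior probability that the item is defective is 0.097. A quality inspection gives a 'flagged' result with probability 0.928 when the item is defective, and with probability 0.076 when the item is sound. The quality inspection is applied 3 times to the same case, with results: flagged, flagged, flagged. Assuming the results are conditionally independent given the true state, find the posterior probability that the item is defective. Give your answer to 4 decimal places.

Let H be the event that the item is defective; start with P(H) = 0.097. P('flagged'|H) = 0.928, P('flagged'|¬H) = 0.076.
Update on result 1 ('flagged'): P(H) ← 0.928·0.0970 / (0.928·0.0970 + 0.076·0.9030) = 0.090016/0.15864 = 0.5674.
Update on result 2 ('flagged'): P(H) ← 0.928·0.5674 / (0.928·0.5674 + 0.076·0.4326) = 0.52656/0.55943 = 0.9412.
Update on result 3 ('flagged'): P(H) ← 0.928·0.9412 / (0.928·0.9412 + 0.076·0.0588) = 0.87346/0.87793 = 0.9949.

Posterior P(H) ≈ 0.9949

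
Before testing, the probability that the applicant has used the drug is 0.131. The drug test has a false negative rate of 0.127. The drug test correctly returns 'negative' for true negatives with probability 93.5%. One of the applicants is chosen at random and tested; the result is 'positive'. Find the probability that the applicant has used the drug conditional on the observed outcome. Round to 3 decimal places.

Let H be the event that the applicant has used the drug. P(H) = 0.131, so P(¬H) = 0.869. With E the 'positive' result, P(E|H) = 0.873 and P(E|¬H) = 0.065.
P(E) = 0.873·0.131 + 0.065·0.869 = 0.11436 + 0.056485 = 0.17085.
By Bayes' theorem, P(H|E) = 0.11436 / 0.17085 = 0.669.

P(H | E) ≈ 0.669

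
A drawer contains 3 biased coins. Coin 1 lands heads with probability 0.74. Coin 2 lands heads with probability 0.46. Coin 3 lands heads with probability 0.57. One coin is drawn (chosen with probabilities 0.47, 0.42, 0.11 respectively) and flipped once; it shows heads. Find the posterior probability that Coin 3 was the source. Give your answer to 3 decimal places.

Posterior probability ≈ 0.104

P(heads|C1) = 0.74; P(heads|C2) = 0.46; P(heads|C3) = 0.57.
Prior × likelihood for each source: 0.47·0.74=0.3478, 0.42·0.46=0.1932, 0.11·0.57=0.06270. Summing gives P(heads) = 0.60370.
P(Coin 3 | heads) = 0.06270 / 0.60370 = 0.104.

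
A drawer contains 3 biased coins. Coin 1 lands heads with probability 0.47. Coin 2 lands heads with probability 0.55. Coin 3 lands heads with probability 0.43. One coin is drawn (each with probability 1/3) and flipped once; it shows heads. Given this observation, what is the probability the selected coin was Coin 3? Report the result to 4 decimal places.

P(heads|C1) = 0.47; P(heads|C2) = 0.55; P(heads|C3) = 0.43.
Prior × likelihood for each source: 0.333333·0.47=0.1567, 0.333333·0.55=0.1833, 0.333333·0.43=0.1433. Summing gives P(heads) = 0.48333.
P(Coin 3 | heads) = 0.1433 / 0.48333 = 0.2966.

Posterior probability ≈ 0.2966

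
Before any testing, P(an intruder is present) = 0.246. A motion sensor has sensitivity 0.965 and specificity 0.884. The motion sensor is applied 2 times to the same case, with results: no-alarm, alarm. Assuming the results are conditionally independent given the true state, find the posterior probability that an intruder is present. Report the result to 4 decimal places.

Posterior P(H) ≈ 0.0970

Let H be the event that an intruder is present; start with P(H) = 0.246. P('alarm'|H) = 0.965, P('alarm'|¬H) = 0.116.
Update on result 1 ('no-alarm'): P(H) ← 0.035·0.2460 / (0.035·0.2460 + 0.884·0.7540) = 0.0086100/0.67515 = 0.0128.
Update on result 2 ('alarm'): P(H) ← 0.965·0.0128 / (0.965·0.0128 + 0.116·0.9872) = 0.012306/0.12683 = 0.0970.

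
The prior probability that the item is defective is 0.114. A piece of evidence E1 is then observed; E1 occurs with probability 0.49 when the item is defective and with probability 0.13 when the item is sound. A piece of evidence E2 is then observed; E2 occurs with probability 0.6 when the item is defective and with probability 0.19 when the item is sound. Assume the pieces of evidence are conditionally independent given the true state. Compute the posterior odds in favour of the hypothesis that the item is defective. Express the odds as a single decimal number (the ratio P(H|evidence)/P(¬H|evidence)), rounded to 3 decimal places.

Posterior odds ≈ 1.532

Prior odds = 0.114/(1−0.114) = 0.12867. In log-odds, ln(0.12867) = -2.0505.
Add log likelihood ratios: ln(3.7692) + ln(3.1579) = 2.4768.
Posterior log-odds = 0.42626, so posterior odds = exp(0.42626) = 1.5315.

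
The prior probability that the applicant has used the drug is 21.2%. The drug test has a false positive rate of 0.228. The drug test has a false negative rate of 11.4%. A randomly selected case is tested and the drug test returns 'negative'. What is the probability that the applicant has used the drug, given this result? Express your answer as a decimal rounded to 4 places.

Let H be the event that the applicant has used the drug. P(H) = 0.212, so P(¬H) = 0.788. With E the 'negative' result, P(E|H) = 0.114 and P(E|¬H) = 0.772.
P(E) = 0.114·0.212 + 0.772·0.788 = 0.024168 + 0.60834 = 0.63250.
By Bayes' theorem, P(H|E) = 0.024168 / 0.63250 = 0.0382.

P(H | E) ≈ 0.0382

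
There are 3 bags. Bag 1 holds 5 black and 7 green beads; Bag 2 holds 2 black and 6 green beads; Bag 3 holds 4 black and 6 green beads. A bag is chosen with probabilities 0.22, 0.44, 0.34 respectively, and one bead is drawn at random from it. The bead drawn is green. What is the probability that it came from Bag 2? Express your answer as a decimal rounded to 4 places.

P(green|Bag 1) = 0.5833; P(green|Bag 2) = 0.75; P(green|Bag 3) = 0.6.
Prior × likelihood for each source: 0.22·0.5833=0.1283, 0.44·0.75=0.3300, 0.34·0.6=0.2040. Summing gives P(green) = 0.66233.
P(Bag 2 | green) = 0.3300 / 0.66233 = 0.4982.

Posterior probability ≈ 0.4982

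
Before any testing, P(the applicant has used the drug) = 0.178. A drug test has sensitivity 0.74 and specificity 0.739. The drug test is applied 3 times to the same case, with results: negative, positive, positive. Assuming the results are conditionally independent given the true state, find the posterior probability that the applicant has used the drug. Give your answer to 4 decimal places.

Let H be the event that the applicant has used the drug; start with P(H) = 0.178. P('positive'|H) = 0.74, P('positive'|¬H) = 0.261.
Update on result 1 ('negative'): P(H) ← 0.26·0.1780 / (0.26·0.1780 + 0.739·0.8220) = 0.046280/0.65374 = 0.0708.
Update on result 2 ('positive'): P(H) ← 0.74·0.0708 / (0.74·0.0708 + 0.261·0.9292) = 0.052387/0.29491 = 0.1776.
Update on result 3 ('positive'): P(H) ← 0.74·0.1776 / (0.74·0.1776 + 0.261·0.8224) = 0.13145/0.34609 = 0.3798.

Posterior P(H) ≈ 0.3798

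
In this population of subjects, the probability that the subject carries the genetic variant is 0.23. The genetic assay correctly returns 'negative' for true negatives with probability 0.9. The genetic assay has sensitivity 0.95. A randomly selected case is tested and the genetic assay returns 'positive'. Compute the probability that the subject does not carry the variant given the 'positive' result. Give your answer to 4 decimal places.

Let H be the event that the subject carries the genetic variant. P(H) = 0.23, so P(¬H) = 0.77. With E the 'positive' result, P(E|H) = 0.95 and P(E|¬H) = 0.1.
P(E) = 0.95·0.23 + 0.1·0.77 = 0.21850 + 0.077000 = 0.29550.
By Bayes' theorem, P(H|E) = 0.21850 / 0.29550 = 0.7394. Hence P(¬H|E) = 1 − 0.7394 = 0.2606.

P(¬H | E) ≈ 0.2606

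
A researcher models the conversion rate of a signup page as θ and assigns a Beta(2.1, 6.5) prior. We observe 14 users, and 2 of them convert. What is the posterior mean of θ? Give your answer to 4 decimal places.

Posterior mean ≈ 0.1814

Observing 2 successes and 12 failures updates Beta(2.1, 6.5) by adding the success and failure counts to the two shape parameters: α = 2.1+2 = 4.1, β = 6.5+12 = 18.5.
Posterior mean = α/(α+β) = 4.1/22.6 = 0.1814.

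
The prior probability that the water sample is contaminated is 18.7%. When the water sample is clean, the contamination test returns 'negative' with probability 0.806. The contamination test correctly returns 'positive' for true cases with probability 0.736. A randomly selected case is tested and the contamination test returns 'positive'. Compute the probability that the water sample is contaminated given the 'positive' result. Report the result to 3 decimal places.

P(H | E) ≈ 0.466

Write H for 'the water sample is contaminated'. Prior odds H:¬H = 0.187/0.813 = 0.23001. For the 'positive' outcome, the likelihood ratio is 0.736/0.194 = 3.7938.
Posterior odds = 0.23001 × 3.7938 = 0.87262, so P(H|E) = 0.87262/(1+0.87262) = 0.466.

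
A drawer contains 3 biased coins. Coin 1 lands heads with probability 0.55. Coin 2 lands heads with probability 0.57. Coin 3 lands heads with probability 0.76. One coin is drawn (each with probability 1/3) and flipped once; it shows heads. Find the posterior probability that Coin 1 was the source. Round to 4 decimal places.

P(heads|C1) = 0.55; P(heads|C2) = 0.57; P(heads|C3) = 0.76.
Prior × likelihood for each source: 0.333333·0.55=0.1833, 0.333333·0.57=0.1900, 0.333333·0.76=0.2533. Summing gives P(heads) = 0.62667.
P(Coin 1 | heads) = 0.1833 / 0.62667 = 0.2926.

Posterior probability ≈ 0.2926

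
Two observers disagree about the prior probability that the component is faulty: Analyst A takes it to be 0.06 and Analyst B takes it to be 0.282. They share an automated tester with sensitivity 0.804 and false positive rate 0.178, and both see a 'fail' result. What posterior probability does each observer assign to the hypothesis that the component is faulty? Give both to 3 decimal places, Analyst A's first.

P('+'|H) = 0.804, P('+'|¬H) = 0.178.
Analyst A: numerator 0.804·0.06 = 0.048240; evidence = 0.048240+0.178·0.94 = 0.21556; posterior = 0.224.
Analyst B: numerator 0.804·0.282 = 0.22673; evidence = 0.22673+0.178·0.718 = 0.35453; posterior = 0.640.

Analyst A: 0.224; Analyst B: 0.640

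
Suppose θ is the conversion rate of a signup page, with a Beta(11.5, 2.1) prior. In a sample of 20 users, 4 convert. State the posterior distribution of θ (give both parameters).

Posterior: Beta(15.5, 18.1)

Observing 4 successes and 16 failures updates Beta(11.5, 2.1) by adding the success and failure counts to the two shape parameters: α = 11.5+4 = 15.5, β = 2.1+16 = 18.1.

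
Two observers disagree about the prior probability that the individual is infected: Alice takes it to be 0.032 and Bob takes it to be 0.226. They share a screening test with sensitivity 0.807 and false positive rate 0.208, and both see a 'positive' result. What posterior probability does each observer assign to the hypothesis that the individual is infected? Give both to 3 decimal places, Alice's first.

P('+'|H) = 0.807, P('+'|¬H) = 0.208.
Alice: numerator 0.807·0.032 = 0.025824; evidence = 0.025824+0.208·0.968 = 0.22717; posterior = 0.114.
Bob: numerator 0.807·0.226 = 0.18238; evidence = 0.18238+0.208·0.774 = 0.34337; posterior = 0.531.

Alice: 0.114; Bob: 0.531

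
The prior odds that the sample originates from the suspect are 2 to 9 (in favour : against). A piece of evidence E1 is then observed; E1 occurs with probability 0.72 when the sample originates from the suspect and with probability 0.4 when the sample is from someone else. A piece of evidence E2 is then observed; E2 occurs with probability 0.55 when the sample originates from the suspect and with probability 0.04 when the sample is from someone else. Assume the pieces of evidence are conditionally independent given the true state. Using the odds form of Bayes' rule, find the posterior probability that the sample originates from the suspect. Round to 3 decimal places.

Prior odds = 2/9 = 0.22222. In log-odds, ln(0.22222) = -1.5041.
Add log likelihood ratios: ln(1.8000) + ln(13.750) = 3.2088.
Posterior log-odds = 1.7047, so posterior odds = exp(1.7047) = 5.5000. Converting, P(H|E) = 5.5000/6.5000 = 0.846.

Posterior probability ≈ 0.846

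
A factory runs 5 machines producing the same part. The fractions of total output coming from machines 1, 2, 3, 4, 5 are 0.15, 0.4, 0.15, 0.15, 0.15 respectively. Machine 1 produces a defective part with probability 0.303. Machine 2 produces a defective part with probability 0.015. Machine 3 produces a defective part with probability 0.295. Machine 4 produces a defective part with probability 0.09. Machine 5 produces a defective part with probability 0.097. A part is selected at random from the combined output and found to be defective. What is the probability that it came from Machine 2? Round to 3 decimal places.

P(defective|M1) = 0.303; P(defective|M2) = 0.015; P(defective|M3) = 0.295; P(defective|M4) = 0.09; P(defective|M5) = 0.097.
Prior × likelihood for each source: 0.15·0.303=0.04545, 0.4·0.015=0.006000, 0.15·0.295=0.04425, 0.15·0.09=0.01350, 0.15·0.097=0.01455. Summing gives P(defective) = 0.12375.
P(Machine 2 | defective) = 0.006000 / 0.12375 = 0.048.

Posterior probability ≈ 0.048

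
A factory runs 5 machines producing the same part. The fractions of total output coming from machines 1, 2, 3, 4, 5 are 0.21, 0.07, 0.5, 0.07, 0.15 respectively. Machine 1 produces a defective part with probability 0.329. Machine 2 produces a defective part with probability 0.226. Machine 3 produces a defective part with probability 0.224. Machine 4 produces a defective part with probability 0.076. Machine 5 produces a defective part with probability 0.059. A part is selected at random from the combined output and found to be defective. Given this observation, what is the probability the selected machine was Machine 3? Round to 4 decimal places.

Posterior probability ≈ 0.5306

P(defective|M1) = 0.329; P(defective|M2) = 0.226; P(defective|M3) = 0.224; P(defective|M4) = 0.076; P(defective|M5) = 0.059.
Prior × likelihood for each source: 0.21·0.329=0.06909, 0.07·0.226=0.01582, 0.5·0.224=0.1120, 0.07·0.076=0.005320, 0.15·0.059=0.008850. Summing gives P(defective) = 0.21108.
P(Machine 3 | defective) = 0.1120 / 0.21108 = 0.5306.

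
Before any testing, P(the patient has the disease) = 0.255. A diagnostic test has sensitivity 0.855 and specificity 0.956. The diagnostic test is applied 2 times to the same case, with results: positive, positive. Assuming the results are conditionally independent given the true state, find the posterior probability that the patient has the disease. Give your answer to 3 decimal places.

Posterior P(H) ≈ 0.992

Let H be the event that the patient has the disease; start with P(H) = 0.255. P('positive'|H) = 0.855, P('positive'|¬H) = 0.044.
Update on result 1 ('positive'): P(H) ← 0.855·0.2550 / (0.855·0.2550 + 0.044·0.7450) = 0.21802/0.25081 = 0.8693.
Update on result 2 ('positive'): P(H) ← 0.855·0.8693 / (0.855·0.8693 + 0.044·0.1307) = 0.74325/0.74900 = 0.9923.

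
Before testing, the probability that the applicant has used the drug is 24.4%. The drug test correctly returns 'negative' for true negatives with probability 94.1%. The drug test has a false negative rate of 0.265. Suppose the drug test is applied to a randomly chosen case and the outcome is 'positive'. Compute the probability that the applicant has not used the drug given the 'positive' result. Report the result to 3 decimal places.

P(¬H | E) ≈ 0.199

Let H be the event that the applicant has used the drug. P(H) = 0.244, so P(¬H) = 0.756. With E the 'positive' result, P(E|H) = 0.735 and P(E|¬H) = 0.059.
P(E) = 0.735·0.244 + 0.059·0.756 = 0.17934 + 0.044604 = 0.22394.
By Bayes' theorem, P(H|E) = 0.17934 / 0.22394 = 0.801. Hence P(¬H|E) = 1 − 0.801 = 0.199.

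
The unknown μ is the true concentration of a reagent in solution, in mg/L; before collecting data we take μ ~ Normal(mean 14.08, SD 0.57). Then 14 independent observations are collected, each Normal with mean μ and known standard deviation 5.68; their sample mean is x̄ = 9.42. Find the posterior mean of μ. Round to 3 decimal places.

Posterior mean ≈ 13.504

Prior precision 1/τ₀² = 1/0.57² = 3.07787; data precision n/σ² = 14/5.68² = 0.433942.
Posterior precision = 3.07787 + 0.433942 = 3.51181.
Posterior mean = (3.07787·14.08 + 0.433942·9.42) / 3.51181 = 13.504.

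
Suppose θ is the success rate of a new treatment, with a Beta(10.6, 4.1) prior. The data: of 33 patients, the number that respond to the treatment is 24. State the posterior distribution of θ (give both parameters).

Posterior: Beta(34.6, 13.1)

The binomial likelihood is conjugate to the Beta prior: with 24 successes and 9 failures, the posterior is Beta(10.6+24, 4.1+9) = Beta(34.6, 13.1).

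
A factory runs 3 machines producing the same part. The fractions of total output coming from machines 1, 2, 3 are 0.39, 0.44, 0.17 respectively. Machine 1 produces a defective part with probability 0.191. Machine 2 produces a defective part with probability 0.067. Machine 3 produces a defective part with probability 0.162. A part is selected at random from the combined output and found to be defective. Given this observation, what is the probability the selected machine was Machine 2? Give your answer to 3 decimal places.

Posterior probability ≈ 0.224

P(defective|M1) = 0.191; P(defective|M2) = 0.067; P(defective|M3) = 0.162.
Prior × likelihood for each source: 0.39·0.191=0.07449, 0.44·0.067=0.02948, 0.17·0.162=0.02754. Summing gives P(defective) = 0.13151.
P(Machine 2 | defective) = 0.02948 / 0.13151 = 0.224.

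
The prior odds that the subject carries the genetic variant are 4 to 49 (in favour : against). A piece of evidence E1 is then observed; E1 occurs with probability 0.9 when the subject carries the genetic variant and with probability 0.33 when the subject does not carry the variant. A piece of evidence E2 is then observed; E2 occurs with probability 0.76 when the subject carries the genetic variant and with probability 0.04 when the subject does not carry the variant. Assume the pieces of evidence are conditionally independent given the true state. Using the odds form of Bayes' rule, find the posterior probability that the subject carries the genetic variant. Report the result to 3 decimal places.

Prior odds = 4/49 = 0.081633. In log-odds, ln(0.081633) = -2.5055.
Add log likelihood ratios: ln(2.7273) + ln(19.000) = 3.9477.
Posterior log-odds = 1.4422, so posterior odds = exp(1.4422) = 4.2301. Converting, P(H|E) = 4.2301/5.2301 = 0.809.

Posterior probability ≈ 0.809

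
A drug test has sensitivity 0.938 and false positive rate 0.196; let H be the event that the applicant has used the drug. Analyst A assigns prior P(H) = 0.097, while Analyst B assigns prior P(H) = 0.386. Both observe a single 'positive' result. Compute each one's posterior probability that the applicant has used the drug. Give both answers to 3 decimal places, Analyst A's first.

Analyst A: 0.340; Analyst B: 0.751

The likelihood ratio for a 'positive' result is 0.938/0.196 = 4.7857.
Analyst A: prior odds 0.097/0.903 = 0.10742; posterior odds 0.51408; posterior probability 0.340.
Analyst B: prior odds 0.386/0.614 = 0.62866; posterior odds 3.0086; posterior probability 0.751.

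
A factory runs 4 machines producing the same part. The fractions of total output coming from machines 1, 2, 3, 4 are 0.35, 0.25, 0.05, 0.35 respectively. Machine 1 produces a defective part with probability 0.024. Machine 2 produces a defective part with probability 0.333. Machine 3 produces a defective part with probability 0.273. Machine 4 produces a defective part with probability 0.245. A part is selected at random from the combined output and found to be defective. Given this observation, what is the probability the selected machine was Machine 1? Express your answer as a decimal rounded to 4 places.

P(defective|M1) = 0.024; P(defective|M2) = 0.333; P(defective|M3) = 0.273; P(defective|M4) = 0.245.
Prior × likelihood for each source: 0.35·0.024=0.008400, 0.25·0.333=0.08325, 0.05·0.273=0.01365, 0.35·0.245=0.08575. Summing gives P(defective) = 0.19105.
P(Machine 1 | defective) = 0.008400 / 0.19105 = 0.0440.

Posterior probability ≈ 0.0440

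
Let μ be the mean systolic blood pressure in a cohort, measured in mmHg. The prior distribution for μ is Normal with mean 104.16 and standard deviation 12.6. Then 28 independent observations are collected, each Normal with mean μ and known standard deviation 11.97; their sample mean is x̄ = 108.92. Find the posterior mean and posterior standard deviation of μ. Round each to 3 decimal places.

Posterior mean ≈ 108.771; posterior SD ≈ 2.227

With known σ, the Normal prior is conjugate. Weight on the data is w = (n/σ²)/(n/σ² + 1/τ₀²) = 0.195420/(0.195420+0.00629882) = 0.96877.
Posterior mean = w·x̄ + (1−w)·μ₀ = 0.96877·108.92 + 0.031226·104.16 = 108.771. Posterior variance = 1/(0.195420+0.00629882) = 4.95739, so SD = 2.227.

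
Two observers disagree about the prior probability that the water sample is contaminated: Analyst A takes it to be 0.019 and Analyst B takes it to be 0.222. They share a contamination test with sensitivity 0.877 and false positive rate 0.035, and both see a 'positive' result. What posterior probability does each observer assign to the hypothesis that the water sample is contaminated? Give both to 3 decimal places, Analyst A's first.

The likelihood ratio for a 'positive' result is 0.877/0.035 = 25.057.
Analyst A: prior odds 0.019/0.981 = 0.019368; posterior odds 0.48531; posterior probability 0.327.
Analyst B: prior odds 0.222/0.778 = 0.28535; posterior odds 7.1500; posterior probability 0.877.

Analyst A: 0.327; Analyst B: 0.877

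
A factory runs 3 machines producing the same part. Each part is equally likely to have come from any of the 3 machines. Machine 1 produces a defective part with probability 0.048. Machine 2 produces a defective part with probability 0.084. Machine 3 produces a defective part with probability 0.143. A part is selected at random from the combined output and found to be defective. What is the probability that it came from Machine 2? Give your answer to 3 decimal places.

Posterior probability ≈ 0.305

Tabulate prior·likelihood by source: [1] prior 0.333333, lik 0.048, product 0.01600; [2] prior 0.333333, lik 0.084, product 0.02800; [3] prior 0.333333, lik 0.143, product 0.04767.
Normalizing constant = 0.091667; the posterior for Machine 2 is its product over the sum, 0.02800/0.091667 = 0.305.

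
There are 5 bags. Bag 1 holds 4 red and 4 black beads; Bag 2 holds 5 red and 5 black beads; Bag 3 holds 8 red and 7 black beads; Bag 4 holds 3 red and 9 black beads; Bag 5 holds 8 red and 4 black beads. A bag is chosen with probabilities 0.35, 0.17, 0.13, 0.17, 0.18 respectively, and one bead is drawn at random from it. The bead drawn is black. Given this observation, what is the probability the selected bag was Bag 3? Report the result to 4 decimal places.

Posterior probability ≈ 0.1194

Tabulate prior·likelihood by source: [1] prior 0.35, lik 0.5, product 0.1750; [2] prior 0.17, lik 0.5, product 0.08500; [3] prior 0.13, lik 0.4667, product 0.06067; [4] prior 0.17, lik 0.75, product 0.1275; [5] prior 0.18, lik 0.3333, product 0.06000.
Normalizing constant = 0.50817; the posterior for Bag 3 is its product over the sum, 0.06067/0.50817 = 0.1194.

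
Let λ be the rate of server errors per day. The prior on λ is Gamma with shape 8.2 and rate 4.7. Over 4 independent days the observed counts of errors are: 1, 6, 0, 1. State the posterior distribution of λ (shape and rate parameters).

Posterior: Gamma(shape=16.2, rate=8.7)

Total count ∑xᵢ = 8 over n = 4 days.
Gamma is conjugate to the Poisson likelihood: posterior is Gamma(shape = 8.2+8 = 16.2, rate = 4.7+4 = 8.7).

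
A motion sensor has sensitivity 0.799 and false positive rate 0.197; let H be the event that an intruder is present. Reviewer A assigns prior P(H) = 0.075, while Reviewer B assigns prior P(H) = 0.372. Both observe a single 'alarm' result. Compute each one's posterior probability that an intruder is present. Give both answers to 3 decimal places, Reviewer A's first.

Reviewer A: 0.247; Reviewer B: 0.706

The likelihood ratio for an 'alarm' result is 0.799/0.197 = 4.0558.
Reviewer A: prior odds 0.075/0.925 = 0.081081; posterior odds 0.32885; posterior probability 0.247.
Reviewer B: prior odds 0.372/0.628 = 0.59236; posterior odds 2.4025; posterior probability 0.706.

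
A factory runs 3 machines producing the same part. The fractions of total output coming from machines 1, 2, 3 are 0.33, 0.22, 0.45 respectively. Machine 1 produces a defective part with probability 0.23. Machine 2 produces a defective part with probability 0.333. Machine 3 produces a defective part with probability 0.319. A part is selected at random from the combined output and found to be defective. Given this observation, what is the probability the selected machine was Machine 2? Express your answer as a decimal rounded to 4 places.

Posterior probability ≈ 0.2503

Tabulate prior·likelihood by source: [1] prior 0.33, lik 0.23, product 0.07590; [2] prior 0.22, lik 0.333, product 0.07326; [3] prior 0.45, lik 0.319, product 0.1436.
Normalizing constant = 0.29271; the posterior for Machine 2 is its product over the sum, 0.07326/0.29271 = 0.2503.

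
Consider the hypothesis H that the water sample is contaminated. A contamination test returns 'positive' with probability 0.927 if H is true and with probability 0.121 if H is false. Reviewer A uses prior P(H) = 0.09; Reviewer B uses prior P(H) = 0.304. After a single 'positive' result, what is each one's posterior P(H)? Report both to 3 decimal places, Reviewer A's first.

P('+'|H) = 0.927, P('+'|¬H) = 0.121.
Reviewer A: numerator 0.927·0.09 = 0.083430; evidence = 0.083430+0.121·0.91 = 0.19354; posterior = 0.431.
Reviewer B: numerator 0.927·0.304 = 0.28181; evidence = 0.28181+0.121·0.696 = 0.36602; posterior = 0.770.

Reviewer A: 0.431; Reviewer B: 0.770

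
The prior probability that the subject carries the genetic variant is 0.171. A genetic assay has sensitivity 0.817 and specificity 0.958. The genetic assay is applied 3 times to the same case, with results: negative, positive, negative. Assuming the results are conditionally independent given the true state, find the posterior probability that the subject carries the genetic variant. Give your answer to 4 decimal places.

Posterior P(H) ≈ 0.1277

Let H be the event that the subject carries the genetic variant; start with P(H) = 0.171. P('positive'|H) = 0.817, P('positive'|¬H) = 0.042.
Update on result 1 ('negative'): P(H) ← 0.183·0.1710 / (0.183·0.1710 + 0.958·0.8290) = 0.031293/0.82547 = 0.0379.
Update on result 2 ('positive'): P(H) ← 0.817·0.0379 / (0.817·0.0379 + 0.042·0.9621) = 0.030972/0.071380 = 0.4339.
Update on result 3 ('negative'): P(H) ← 0.183·0.4339 / (0.183·0.4339 + 0.958·0.5661) = 0.079404/0.62173 = 0.1277.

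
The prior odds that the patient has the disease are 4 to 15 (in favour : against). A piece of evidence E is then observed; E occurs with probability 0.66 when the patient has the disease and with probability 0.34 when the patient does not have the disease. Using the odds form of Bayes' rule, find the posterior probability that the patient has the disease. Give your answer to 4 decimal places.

Prior odds = 4/15 = 0.26667. In log-odds, ln(0.26667) = -1.3218.
Add log likelihood ratio: ln(1.9412) = 0.66329.
Posterior log-odds = -0.65846, so posterior odds = exp(-0.65846) = 0.51765. Converting, P(H|E) = 0.51765/1.5176 = 0.3411.

Posterior probability ≈ 0.3411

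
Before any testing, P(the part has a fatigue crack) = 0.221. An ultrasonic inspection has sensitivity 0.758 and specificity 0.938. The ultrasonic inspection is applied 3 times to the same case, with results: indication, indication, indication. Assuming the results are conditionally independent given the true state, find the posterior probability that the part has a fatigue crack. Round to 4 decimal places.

Posterior P(H) ≈ 0.9981

With H the event that the part has a fatigue crack, the joint likelihood of the observed sequence is P(data|H) = 0.758·0.758·0.758 = 0.43552 and P(data|¬H) = 0.062·0.062·0.062 = 0.00023833.
Bayes: P(H|data) = 0.221·0.43552 / (0.221·0.43552 + 0.779·0.00023833) = 0.096250/0.096435 = 0.9981.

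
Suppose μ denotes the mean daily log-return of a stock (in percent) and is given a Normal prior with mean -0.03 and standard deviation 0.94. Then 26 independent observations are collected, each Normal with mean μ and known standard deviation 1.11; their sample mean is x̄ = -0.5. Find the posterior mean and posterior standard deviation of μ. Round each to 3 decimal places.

With known σ, the Normal prior is conjugate. Weight on the data is w = (n/σ²)/(n/σ² + 1/τ₀²) = 21.1022/(21.1022+1.13173) = 0.94910.
Posterior mean = w·x̄ + (1−w)·μ₀ = 0.94910·-0.5 + 0.050901·-0.03 = -0.476. Posterior variance = 1/(21.1022+1.13173) = 0.0449763, so SD = 0.212.

Posterior mean ≈ -0.476; posterior SD ≈ 0.212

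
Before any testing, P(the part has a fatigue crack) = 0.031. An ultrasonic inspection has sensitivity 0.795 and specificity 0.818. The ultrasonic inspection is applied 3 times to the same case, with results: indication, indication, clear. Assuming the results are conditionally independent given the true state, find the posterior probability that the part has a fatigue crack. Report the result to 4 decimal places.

Let H be the event that the part has a fatigue crack; start with P(H) = 0.031. P('indication'|H) = 0.795, P('indication'|¬H) = 0.182.
Update on result 1 ('indication'): P(H) ← 0.795·0.0310 / (0.795·0.0310 + 0.182·0.9690) = 0.024645/0.20100 = 0.1226.
Update on result 2 ('indication'): P(H) ← 0.795·0.1226 / (0.795·0.1226 + 0.182·0.8774) = 0.097475/0.25716 = 0.3790.
Update on result 3 ('clear'): P(H) ← 0.205·0.3790 / (0.205·0.3790 + 0.818·0.6210) = 0.077704/0.58565 = 0.1327.

Posterior P(H) ≈ 0.1327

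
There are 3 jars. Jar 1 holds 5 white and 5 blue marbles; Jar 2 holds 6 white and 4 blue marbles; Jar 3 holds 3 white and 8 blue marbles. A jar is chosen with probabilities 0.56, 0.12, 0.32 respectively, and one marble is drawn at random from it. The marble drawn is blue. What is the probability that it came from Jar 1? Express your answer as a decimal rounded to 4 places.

Posterior probability ≈ 0.4994

Tabulate prior·likelihood by source: [1] prior 0.56, lik 0.5, product 0.2800; [2] prior 0.12, lik 0.4, product 0.04800; [3] prior 0.32, lik 0.7273, product 0.2327.
Normalizing constant = 0.56073; the posterior for Jar 1 is its product over the sum, 0.2800/0.56073 = 0.4994.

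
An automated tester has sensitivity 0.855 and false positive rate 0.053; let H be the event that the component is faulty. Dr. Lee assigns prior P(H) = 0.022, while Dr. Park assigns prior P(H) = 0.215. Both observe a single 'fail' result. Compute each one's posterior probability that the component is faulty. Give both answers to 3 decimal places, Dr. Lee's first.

Dr. Lee: 0.266; Dr. Park: 0.815

P('+'|H) = 0.855, P('+'|¬H) = 0.053.
Dr. Lee: numerator 0.855·0.022 = 0.018810; evidence = 0.018810+0.053·0.978 = 0.070644; posterior = 0.266.
Dr. Park: numerator 0.855·0.215 = 0.18382; evidence = 0.18382+0.053·0.785 = 0.22543; posterior = 0.815.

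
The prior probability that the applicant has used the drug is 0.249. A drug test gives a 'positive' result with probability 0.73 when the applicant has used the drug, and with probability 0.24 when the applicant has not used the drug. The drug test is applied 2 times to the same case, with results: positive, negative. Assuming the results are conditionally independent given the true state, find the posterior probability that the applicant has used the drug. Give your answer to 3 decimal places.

Let H be the event that the applicant has used the drug; start with P(H) = 0.249. P('positive'|H) = 0.73, P('positive'|¬H) = 0.24.
Update on result 1 ('positive'): P(H) ← 0.73·0.2490 / (0.73·0.2490 + 0.24·0.7510) = 0.18177/0.36201 = 0.5021.
Update on result 2 ('negative'): P(H) ← 0.27·0.5021 / (0.27·0.5021 + 0.76·0.4979) = 0.13557/0.51396 = 0.2638.

Posterior P(H) ≈ 0.264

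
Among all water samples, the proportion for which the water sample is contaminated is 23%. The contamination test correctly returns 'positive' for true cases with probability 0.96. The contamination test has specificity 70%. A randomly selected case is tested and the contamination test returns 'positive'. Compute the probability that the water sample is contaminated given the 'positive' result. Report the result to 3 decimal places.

Let H be the event that the water sample is contaminated. P(H) = 0.23, so P(¬H) = 0.77. With E the 'positive' result, P(E|H) = 0.96 and P(E|¬H) = 0.3.
P(E) = 0.96·0.23 + 0.3·0.77 = 0.22080 + 0.23100 = 0.45180.
By Bayes' theorem, P(H|E) = 0.22080 / 0.45180 = 0.489.

P(H | E) ≈ 0.489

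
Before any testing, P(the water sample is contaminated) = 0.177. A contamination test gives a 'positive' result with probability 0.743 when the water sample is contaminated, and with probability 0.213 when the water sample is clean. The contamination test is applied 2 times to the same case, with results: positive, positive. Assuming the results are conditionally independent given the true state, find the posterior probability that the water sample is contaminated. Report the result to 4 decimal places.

Posterior P(H) ≈ 0.7235

With H the event that the water sample is contaminated, the joint likelihood of the observed sequence is P(data|H) = 0.743·0.743 = 0.55205 and P(data|¬H) = 0.213·0.213 = 0.045369.
Bayes: P(H|data) = 0.177·0.55205 / (0.177·0.55205 + 0.823·0.045369) = 0.097713/0.13505 = 0.7235.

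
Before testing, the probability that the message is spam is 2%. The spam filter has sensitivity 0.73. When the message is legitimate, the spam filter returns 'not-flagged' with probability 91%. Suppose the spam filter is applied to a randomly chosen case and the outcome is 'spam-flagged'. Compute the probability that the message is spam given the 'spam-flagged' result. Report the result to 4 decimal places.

P(H | E) ≈ 0.1420

Let H be the event that the message is spam. P(H) = 0.02, so P(¬H) = 0.98. With E the 'spam-flagged' result, P(E|H) = 0.73 and P(E|¬H) = 0.09.
P(E) = 0.73·0.02 + 0.09·0.98 = 0.014600 + 0.088200 = 0.10280.
By Bayes' theorem, P(H|E) = 0.014600 / 0.10280 = 0.1420.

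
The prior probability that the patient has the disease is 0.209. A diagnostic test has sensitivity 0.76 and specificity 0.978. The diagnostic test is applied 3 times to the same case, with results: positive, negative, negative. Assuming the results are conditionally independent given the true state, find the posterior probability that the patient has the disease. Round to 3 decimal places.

With H the event that the patient has the disease, the joint likelihood of the observed sequence is P(data|H) = 0.76·0.24·0.24 = 0.043776 and P(data|¬H) = 0.022·0.978·0.978 = 0.021043.
Bayes: P(H|data) = 0.209·0.043776 / (0.209·0.043776 + 0.791·0.021043) = 0.0091492/0.025794 = 0.3547.

Posterior P(H) ≈ 0.355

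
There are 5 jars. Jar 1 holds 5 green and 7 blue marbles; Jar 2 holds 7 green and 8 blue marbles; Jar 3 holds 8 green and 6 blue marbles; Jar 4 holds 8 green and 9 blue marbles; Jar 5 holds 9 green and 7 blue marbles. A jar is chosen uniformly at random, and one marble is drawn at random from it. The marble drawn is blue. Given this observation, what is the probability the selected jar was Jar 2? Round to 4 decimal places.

Posterior probability ≈ 0.2123

Tabulate prior·likelihood by source: [1] prior 0.2, lik 0.5833, product 0.1167; [2] prior 0.2, lik 0.5333, product 0.1067; [3] prior 0.2, lik 0.4286, product 0.08571; [4] prior 0.2, lik 0.5294, product 0.1059; [5] prior 0.2, lik 0.4375, product 0.08750.
Normalizing constant = 0.50243; the posterior for Jar 2 is its product over the sum, 0.1067/0.50243 = 0.2123.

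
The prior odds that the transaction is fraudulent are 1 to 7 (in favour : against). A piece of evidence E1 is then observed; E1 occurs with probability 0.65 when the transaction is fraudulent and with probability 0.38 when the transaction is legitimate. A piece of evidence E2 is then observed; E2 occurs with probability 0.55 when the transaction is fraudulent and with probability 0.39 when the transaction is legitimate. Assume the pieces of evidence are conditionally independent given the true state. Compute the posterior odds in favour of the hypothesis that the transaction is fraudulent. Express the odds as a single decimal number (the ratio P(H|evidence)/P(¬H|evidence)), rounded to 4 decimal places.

Prior odds = 1/7 = 0.14286.
Likelihood ratio for E1 = 0.65/0.38 = 1.7105.
Likelihood ratio for E2 = 0.55/0.39 = 1.4103.
Posterior odds = prior odds × LR₁ × LR₂ = 0.34461.

Posterior odds ≈ 0.3446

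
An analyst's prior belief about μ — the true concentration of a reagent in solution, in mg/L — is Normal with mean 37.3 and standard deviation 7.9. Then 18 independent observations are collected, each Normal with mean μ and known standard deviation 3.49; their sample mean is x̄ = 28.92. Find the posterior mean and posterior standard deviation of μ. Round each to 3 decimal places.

Prior precision 1/τ₀² = 1/7.9² = 0.0160231; data precision n/σ² = 18/3.49² = 1.47782.
Posterior precision = 0.0160231 + 1.47782 = 1.49384, giving posterior SD = 1/√1.49384 = 0.818.
Posterior mean = (0.0160231·37.3 + 1.47782·28.92) / 1.49384 = 29.010.

Posterior mean ≈ 29.010; posterior SD ≈ 0.818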